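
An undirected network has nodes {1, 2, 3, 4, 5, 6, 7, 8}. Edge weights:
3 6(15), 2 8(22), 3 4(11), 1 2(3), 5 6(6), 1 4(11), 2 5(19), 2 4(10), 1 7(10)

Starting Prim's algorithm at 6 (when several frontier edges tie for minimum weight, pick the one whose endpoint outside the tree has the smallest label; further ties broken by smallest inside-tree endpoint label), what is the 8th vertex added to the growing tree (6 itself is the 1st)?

8

Grow the tree from 6 using Prim:
Step 1: cheapest edge leaving the tree is 5 6 (6); add 5.
Step 2: cheapest edge leaving the tree is 3 6 (15); add 3.
Step 3: cheapest edge leaving the tree is 3 4 (11); add 4.
Step 4: cheapest edge leaving the tree is 2 4 (10); add 2.
Step 5: cheapest edge leaving the tree is 1 2 (3); add 1.
Step 6: cheapest edge leaving the tree is 1 7 (10); add 7.
Step 7: cheapest edge leaving the tree is 2 8 (22); add 8.
Vertex order: 6, 5, 3, 4, 2, 1, 7, 8. The 8th vertex is 8.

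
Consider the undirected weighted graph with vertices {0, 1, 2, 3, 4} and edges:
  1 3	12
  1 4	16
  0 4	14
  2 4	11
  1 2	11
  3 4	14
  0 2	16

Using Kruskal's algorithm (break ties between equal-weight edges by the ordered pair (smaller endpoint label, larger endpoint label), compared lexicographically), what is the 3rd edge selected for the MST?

Kruskal: consider edges lightest-first.
1 2 (11): add — endpoints in different components.
2 4 (11): add — endpoints in different components.
1 3 (12): add — endpoints in different components.
0 4 (14): add — endpoints in different components.
The 3rd edge added is 1 3.

1-3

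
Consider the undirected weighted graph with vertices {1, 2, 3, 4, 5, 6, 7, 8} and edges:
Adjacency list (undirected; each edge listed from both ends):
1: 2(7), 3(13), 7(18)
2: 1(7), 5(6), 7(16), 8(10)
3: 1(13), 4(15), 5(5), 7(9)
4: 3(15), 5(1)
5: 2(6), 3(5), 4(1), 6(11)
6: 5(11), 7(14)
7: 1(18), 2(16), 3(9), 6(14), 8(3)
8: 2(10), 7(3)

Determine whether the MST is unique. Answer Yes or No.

Yes

Kruskal: consider edges lightest-first.
4–5 (1): add — endpoints in different components.
7–8 (3): add — endpoints in different components.
3–5 (5): add — endpoints in different components.
2–5 (6): add — endpoints in different components.
1–2 (7): add — endpoints in different components.
3–7 (9): add — endpoints in different components.
2–8 (10): skip — 2 and 8 already connected.
5–6 (11): add — endpoints in different components.
Every non-tree edge has weight strictly greater than the heaviest edge on the tree path between its endpoints, so the MST is unique.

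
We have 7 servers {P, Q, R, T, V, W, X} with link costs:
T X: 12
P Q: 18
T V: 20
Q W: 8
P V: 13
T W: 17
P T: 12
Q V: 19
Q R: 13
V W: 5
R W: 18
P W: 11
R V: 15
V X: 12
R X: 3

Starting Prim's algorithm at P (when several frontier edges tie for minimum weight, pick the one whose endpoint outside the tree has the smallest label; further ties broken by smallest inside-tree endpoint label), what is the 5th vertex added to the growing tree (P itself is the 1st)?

T

Grow the tree from P using Prim:
Step 1: cheapest edge leaving the tree is P W (11); add W.
Step 2: cheapest edge leaving the tree is V W (5); add V.
Step 3: cheapest edge leaving the tree is Q W (8); add Q.
Step 4: cheapest edge leaving the tree is P T (12); add T.
Step 5: cheapest edge leaving the tree is T X (12); add X.
Step 6: cheapest edge leaving the tree is R X (3); add R.
Vertex order: P, W, V, Q, T, X, R. The 5th vertex is T.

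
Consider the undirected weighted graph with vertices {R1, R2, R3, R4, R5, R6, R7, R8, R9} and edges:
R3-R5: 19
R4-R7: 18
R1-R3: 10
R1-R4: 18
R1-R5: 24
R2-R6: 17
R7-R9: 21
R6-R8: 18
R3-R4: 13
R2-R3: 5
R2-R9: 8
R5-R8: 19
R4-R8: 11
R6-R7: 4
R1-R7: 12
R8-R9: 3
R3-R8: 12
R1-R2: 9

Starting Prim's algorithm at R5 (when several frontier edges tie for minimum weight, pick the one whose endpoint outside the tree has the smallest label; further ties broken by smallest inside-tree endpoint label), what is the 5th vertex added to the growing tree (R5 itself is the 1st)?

R8

Grow the tree from R5 using Prim:
Step 1: cheapest edge leaving the tree is R3-R5 (19); add R3.
Step 2: cheapest edge leaving the tree is R2-R3 (5); add R2.
Step 3: cheapest edge leaving the tree is R2-R9 (8); add R9.
Step 4: cheapest edge leaving the tree is R8-R9 (3); add R8.
Step 5: cheapest edge leaving the tree is R1-R2 (9); add R1.
Step 6: cheapest edge leaving the tree is R4-R8 (11); add R4.
Step 7: cheapest edge leaving the tree is R1-R7 (12); add R7.
Step 8: cheapest edge leaving the tree is R6-R7 (4); add R6.
Vertex order: R5, R3, R2, R9, R8, R1, R4, R7, R6. The 5th vertex is R8.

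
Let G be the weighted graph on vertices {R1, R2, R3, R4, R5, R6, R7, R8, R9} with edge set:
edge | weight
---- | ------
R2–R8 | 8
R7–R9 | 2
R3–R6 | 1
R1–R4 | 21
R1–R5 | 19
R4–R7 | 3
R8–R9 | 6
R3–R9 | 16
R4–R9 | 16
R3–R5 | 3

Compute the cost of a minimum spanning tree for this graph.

Grow the tree from R9 using Prim:
Step 1: cheapest edge leaving the tree is R7–R9 (2); add R7.
Step 2: cheapest edge leaving the tree is R4–R7 (3); add R4.
Step 3: cheapest edge leaving the tree is R8–R9 (6); add R8.
Step 4: cheapest edge leaving the tree is R2–R8 (8); add R2.
Step 5: cheapest edge leaving the tree is R3–R9 (16); add R3.
Step 6: cheapest edge leaving the tree is R3–R6 (1); add R6.
Step 7: cheapest edge leaving the tree is R3–R5 (3); add R5.
Step 8: cheapest edge leaving the tree is R1–R5 (19); add R1.
MST edges: R7–R9, R4–R7, R8–R9, R2–R8, R3–R9, R3–R6, R3–R5, R1–R5; total weight 2+3+6+8+16+1+3+19 = 58.

58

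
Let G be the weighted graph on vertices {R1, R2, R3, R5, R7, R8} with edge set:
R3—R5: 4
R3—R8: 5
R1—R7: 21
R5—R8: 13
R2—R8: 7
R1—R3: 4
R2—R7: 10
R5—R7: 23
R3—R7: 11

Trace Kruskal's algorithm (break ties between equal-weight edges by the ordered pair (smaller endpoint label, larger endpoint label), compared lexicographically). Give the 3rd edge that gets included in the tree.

R3-R8

Kruskal's algorithm — process edges by increasing weight (ties by edge label):
R1—R3 (4): add — endpoints in different components.
R3—R5 (4): add — endpoints in different components.
R3—R8 (5): add — endpoints in different components.
R2—R8 (7): add — endpoints in different components.
R2—R7 (10): add — endpoints in different components.
The 3rd edge added is R3—R8.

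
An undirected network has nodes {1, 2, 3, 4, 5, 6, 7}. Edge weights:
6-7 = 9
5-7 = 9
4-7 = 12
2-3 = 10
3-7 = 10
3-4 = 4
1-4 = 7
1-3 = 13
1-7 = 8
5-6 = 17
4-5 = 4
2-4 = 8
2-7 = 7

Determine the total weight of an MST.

Sort edges by weight, then run Kruskal:
3-4 (4): add — endpoints in different components.
4-5 (4): add — endpoints in different components.
1-4 (7): add — endpoints in different components.
2-7 (7): add — endpoints in different components.
1-7 (8): add — endpoints in different components.
2-4 (8): skip — 2 and 4 already connected.
5-7 (9): skip — 5 and 7 already connected.
6-7 (9): add — endpoints in different components.
MST edges: 3-4, 4-5, 1-4, 2-7, 1-7, 6-7; total weight 4+4+7+7+8+9 = 39.

39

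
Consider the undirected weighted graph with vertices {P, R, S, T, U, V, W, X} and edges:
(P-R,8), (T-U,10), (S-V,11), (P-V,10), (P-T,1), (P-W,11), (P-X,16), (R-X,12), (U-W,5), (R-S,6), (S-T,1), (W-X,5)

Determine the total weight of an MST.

38

Prim's algorithm from T:
Step 1: frontier [P-T 1, S-T 1, T-U 10] → take P-T (1); add P.
Step 2: frontier [P-R 8, P-V 10, P-W 11, P-X 16, S-T 1, T-U 10] → take S-T (1); add S.
Step 3: frontier [P-R 8, P-V 10, P-W 11, P-X 16, R-S 6, S-V 11, T-U 10] → take R-S (6); add R.
Step 4: frontier [P-V 10, P-W 11, P-X 16, R-X 12, S-V 11, T-U 10] → take T-U (10); add U.
Step 5: frontier [P-V 10, P-W 11, P-X 16, R-X 12, S-V 11, U-W 5] → take U-W (5); add W.
Step 6: frontier [P-V 10, P-X 16, R-X 12, S-V 11, W-X 5] → take W-X (5); add X.
Step 7: frontier [P-V 10, S-V 11] → take P-V (10); add V.
MST edges: P-T, S-T, R-S, T-U, U-W, W-X, P-V; total weight 1+1+6+10+5+5+10 = 38.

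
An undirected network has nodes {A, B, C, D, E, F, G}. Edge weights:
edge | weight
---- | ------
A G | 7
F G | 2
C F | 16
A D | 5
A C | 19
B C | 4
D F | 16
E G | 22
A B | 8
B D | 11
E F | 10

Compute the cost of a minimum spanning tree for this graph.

Kruskal's algorithm — process edges by increasing weight (ties by edge label):
F G (2): add — endpoints in different components.
B C (4): add — endpoints in different components.
A D (5): add — endpoints in different components.
A G (7): add — endpoints in different components.
A B (8): add — endpoints in different components.
E F (10): add — endpoints in different components.
MST edges: F G, B C, A D, A G, A B, E F; total weight 2+4+5+7+8+10 = 36.

36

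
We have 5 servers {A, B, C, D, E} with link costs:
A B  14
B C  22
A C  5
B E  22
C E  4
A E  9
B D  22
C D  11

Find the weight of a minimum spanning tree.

Kruskal's algorithm — process edges by increasing weight (ties by edge label):
C E (4): add — endpoints in different components.
A C (5): add — endpoints in different components.
A E (9): skip — A and E already connected.
C D (11): add — endpoints in different components.
A B (14): add — endpoints in different components.
MST edges: C E, A C, C D, A B; total weight 4+5+11+14 = 34.

34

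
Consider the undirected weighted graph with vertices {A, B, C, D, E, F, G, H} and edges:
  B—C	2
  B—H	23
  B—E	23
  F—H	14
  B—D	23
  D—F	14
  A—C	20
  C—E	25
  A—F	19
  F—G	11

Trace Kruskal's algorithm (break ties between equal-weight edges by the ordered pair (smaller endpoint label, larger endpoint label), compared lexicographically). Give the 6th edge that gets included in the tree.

A-C

Sort edges by weight, then run Kruskal:
B—C (2): add — endpoints in different components.
F—G (11): add — endpoints in different components.
D—F (14): add — endpoints in different components.
F—H (14): add — endpoints in different components.
A—F (19): add — endpoints in different components.
A—C (20): add — endpoints in different components.
B—D (23): skip — B and D already connected.
B—E (23): add — endpoints in different components.
The 6th edge added is A—C.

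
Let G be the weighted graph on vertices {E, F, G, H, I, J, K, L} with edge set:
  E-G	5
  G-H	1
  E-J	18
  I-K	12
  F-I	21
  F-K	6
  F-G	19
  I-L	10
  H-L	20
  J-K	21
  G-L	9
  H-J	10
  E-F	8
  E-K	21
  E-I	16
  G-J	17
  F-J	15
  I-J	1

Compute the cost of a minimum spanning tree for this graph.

40

Sort edges by weight, then run Kruskal:
G-H (1): add — endpoints in different components.
I-J (1): add — endpoints in different components.
E-G (5): add — endpoints in different components.
F-K (6): add — endpoints in different components.
E-F (8): add — endpoints in different components.
G-L (9): add — endpoints in different components.
H-J (10): add — endpoints in different components.
MST edges: G-H, I-J, E-G, F-K, E-F, G-L, H-J; total weight 1+1+5+6+8+9+10 = 40.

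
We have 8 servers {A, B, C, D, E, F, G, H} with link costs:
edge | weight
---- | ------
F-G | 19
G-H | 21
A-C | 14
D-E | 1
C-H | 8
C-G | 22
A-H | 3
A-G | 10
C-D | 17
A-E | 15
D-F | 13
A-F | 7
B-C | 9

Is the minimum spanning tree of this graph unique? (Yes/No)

Yes

Kruskal: consider edges lightest-first.
D-E (1): add — endpoints in different components.
A-H (3): add — endpoints in different components.
A-F (7): add — endpoints in different components.
C-H (8): add — endpoints in different components.
B-C (9): add — endpoints in different components.
A-G (10): add — endpoints in different components.
D-F (13): add — endpoints in different components.
Every non-tree edge has weight strictly greater than the heaviest edge on the tree path between its endpoints, so the MST is unique.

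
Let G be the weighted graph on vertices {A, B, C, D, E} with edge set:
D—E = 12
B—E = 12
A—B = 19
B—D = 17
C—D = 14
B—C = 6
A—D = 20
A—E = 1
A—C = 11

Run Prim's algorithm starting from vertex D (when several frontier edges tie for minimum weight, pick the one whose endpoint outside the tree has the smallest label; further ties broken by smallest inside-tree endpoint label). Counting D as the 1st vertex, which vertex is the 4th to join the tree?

Prim, starting at D.
Step 1: cheapest edge leaving the tree is D—E (12); add E.
Step 2: cheapest edge leaving the tree is A—E (1); add A.
Step 3: cheapest edge leaving the tree is A—C (11); add C.
Step 4: cheapest edge leaving the tree is B—C (6); add B.
Vertex order: D, E, A, C, B. The 4th vertex is C.

C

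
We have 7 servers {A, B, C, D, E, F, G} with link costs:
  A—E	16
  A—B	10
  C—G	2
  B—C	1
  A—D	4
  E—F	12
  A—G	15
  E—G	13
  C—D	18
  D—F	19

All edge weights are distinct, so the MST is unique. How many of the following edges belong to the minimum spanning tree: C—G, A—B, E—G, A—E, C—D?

3

Kruskal's algorithm — process edges by increasing weight (ties by edge label):
B—C (1): add. Components now {A} {B,C} {D} {E} {F} {G}
C—G (2): add. Components now {A} {B,C,G} {D} {E} {F}
A—D (4): add. Components now {A,D} {B,C,G} {E} {F}
A—B (10): add. Components now {A,B,C,D,G} {E} {F}
E—F (12): add. Components now {A,B,C,D,G} {E,F}
E—G (13): add. Components now {A,B,C,D,E,F,G}
MST edge set: {B—C, C—G, A—D, A—B, E—F, E—G}.
Of the listed edges, {C—G, A—B, E—G} are in the MST → 3.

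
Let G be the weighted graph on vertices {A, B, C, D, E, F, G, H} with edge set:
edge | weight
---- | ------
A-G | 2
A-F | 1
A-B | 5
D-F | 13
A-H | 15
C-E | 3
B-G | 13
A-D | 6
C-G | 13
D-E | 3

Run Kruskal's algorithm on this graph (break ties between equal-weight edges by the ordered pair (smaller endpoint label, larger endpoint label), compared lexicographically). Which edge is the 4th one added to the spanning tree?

D-E

Kruskal: consider edges lightest-first.
A-F (1): add — endpoints in different components.
A-G (2): add — endpoints in different components.
C-E (3): add — endpoints in different components.
D-E (3): add — endpoints in different components.
A-B (5): add — endpoints in different components.
A-D (6): add — endpoints in different components.
B-G (13): skip — B and G already connected.
C-G (13): skip — C and G already connected.
D-F (13): skip — D and F already connected.
A-H (15): add — endpoints in different components.
The 4th edge added is D-E.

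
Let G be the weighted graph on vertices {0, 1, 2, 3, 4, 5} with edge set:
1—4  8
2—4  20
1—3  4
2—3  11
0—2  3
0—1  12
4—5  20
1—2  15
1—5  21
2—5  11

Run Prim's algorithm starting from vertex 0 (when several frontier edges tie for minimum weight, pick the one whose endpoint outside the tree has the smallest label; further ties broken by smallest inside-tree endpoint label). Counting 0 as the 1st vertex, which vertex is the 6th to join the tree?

Grow the tree from 0 using Prim:
Step 1: frontier [0—2 3, 0—1 12] → take 0—2 (3); add 2.
Step 2: frontier [0—1 12, 2—3 11, 2—5 11, 1—2 15, 2—4 20] → take 2—3 (11); add 3.
Step 3: frontier [0—1 12, 2—5 11, 1—2 15, 2—4 20, 1—3 4] → take 1—3 (4); add 1.
Step 4: frontier [1—4 8, 1—5 21, 2—5 11, 2—4 20] → take 1—4 (8); add 4.
Step 5: frontier [1—5 21, 2—5 11, 4—5 20] → take 2—5 (11); add 5.
Vertex order: 0, 2, 3, 1, 4, 5. The 6th vertex is 5.

5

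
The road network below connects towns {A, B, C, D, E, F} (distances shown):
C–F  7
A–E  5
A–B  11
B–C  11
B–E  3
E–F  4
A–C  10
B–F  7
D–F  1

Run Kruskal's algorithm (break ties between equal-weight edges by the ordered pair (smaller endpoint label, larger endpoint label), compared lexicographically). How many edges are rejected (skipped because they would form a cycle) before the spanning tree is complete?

1

Kruskal: consider edges lightest-first.
D–F (1): add. Components now {A} {B} {C} {D,F} {E}
B–E (3): add. Components now {A} {B,E} {C} {D,F}
E–F (4): add. Components now {A} {B,D,E,F} {C}
A–E (5): add. Components now {A,B,D,E,F} {C}
B–F (7): skip — B and F already connected.
C–F (7): add. Components now {A,B,C,D,E,F}
Edges rejected before the tree was complete: 1.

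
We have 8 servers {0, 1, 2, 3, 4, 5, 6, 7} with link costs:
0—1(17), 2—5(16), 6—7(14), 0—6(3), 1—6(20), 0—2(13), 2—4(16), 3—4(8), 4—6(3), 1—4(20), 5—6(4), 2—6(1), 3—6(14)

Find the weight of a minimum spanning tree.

50

Grow the tree from 4 using Prim:
Step 1: frontier [4—6 3, 3—4 8, 2—4 16, 1—4 20] → take 4—6 (3); add 6.
Step 2: frontier [3—4 8, 2—4 16, 1—4 20, 2—6 1, 0—6 3, 5—6 4, 3—6 14, 6—7 14, 1—6 20] → take 2—6 (1); add 2.
Step 3: frontier [0—2 13, 2—5 16, 3—4 8, 1—4 20, 0—6 3, 5—6 4, 3—6 14, 6—7 14, 1—6 20] → take 0—6 (3); add 0.
Step 4: frontier [0—1 17, 2—5 16, 3—4 8, 1—4 20, 5—6 4, 3—6 14, 6—7 14, 1—6 20] → take 5—6 (4); add 5.
Step 5: frontier [0—1 17, 3—4 8, 1—4 20, 3—6 14, 6—7 14, 1—6 20] → take 3—4 (8); add 3.
Step 6: frontier [0—1 17, 1—4 20, 6—7 14, 1—6 20] → take 6—7 (14); add 7.
Step 7: frontier [0—1 17, 1—4 20, 1—6 20] → take 0—1 (17); add 1.
MST edges: 4—6, 2—6, 0—6, 5—6, 3—4, 6—7, 0—1; total weight 3+1+3+4+8+14+17 = 50.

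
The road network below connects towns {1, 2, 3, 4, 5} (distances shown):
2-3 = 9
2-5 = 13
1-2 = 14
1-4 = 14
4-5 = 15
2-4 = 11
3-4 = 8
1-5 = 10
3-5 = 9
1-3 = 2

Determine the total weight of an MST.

28

Prim, starting at 3.
Step 1: cheapest edge leaving the tree is 1-3 (2); add 1.
Step 2: cheapest edge leaving the tree is 3-4 (8); add 4.
Step 3: cheapest edge leaving the tree is 2-3 (9); add 2.
Step 4: cheapest edge leaving the tree is 3-5 (9); add 5.
MST edges: 1-3, 3-4, 2-3, 3-5; total weight 2+8+9+9 = 28.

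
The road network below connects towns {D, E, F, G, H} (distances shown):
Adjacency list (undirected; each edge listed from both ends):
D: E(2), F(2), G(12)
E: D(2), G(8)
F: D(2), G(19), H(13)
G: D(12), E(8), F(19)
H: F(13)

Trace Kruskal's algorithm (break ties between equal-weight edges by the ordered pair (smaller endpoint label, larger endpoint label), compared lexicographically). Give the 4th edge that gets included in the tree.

F-H

Kruskal: consider edges lightest-first.
D E (2): add. Components now {D,E} {F} {G} {H}
D F (2): add. Components now {D,E,F} {G} {H}
E G (8): add. Components now {D,E,F,G} {H}
D G (12): skip — D and G already connected.
F H (13): add. Components now {D,E,F,G,H}
The 4th edge added is F H.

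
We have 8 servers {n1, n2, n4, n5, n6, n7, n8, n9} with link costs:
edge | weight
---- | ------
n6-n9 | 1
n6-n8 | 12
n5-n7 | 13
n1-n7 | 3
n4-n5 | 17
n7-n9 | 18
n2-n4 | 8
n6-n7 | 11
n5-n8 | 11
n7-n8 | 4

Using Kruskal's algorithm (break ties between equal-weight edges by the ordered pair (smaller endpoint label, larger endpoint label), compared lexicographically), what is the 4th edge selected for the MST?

Kruskal's algorithm — process edges by increasing weight (ties by edge label):
n6-n9 (1): add — endpoints in different components.
n1-n7 (3): add — endpoints in different components.
n7-n8 (4): add — endpoints in different components.
n2-n4 (8): add — endpoints in different components.
n5-n8 (11): add — endpoints in different components.
n6-n7 (11): add — endpoints in different components.
n6-n8 (12): skip — n6 and n8 already connected.
n5-n7 (13): skip — n7 and n5 already connected.
n4-n5 (17): add — endpoints in different components.
The 4th edge added is n2-n4.

n2-n4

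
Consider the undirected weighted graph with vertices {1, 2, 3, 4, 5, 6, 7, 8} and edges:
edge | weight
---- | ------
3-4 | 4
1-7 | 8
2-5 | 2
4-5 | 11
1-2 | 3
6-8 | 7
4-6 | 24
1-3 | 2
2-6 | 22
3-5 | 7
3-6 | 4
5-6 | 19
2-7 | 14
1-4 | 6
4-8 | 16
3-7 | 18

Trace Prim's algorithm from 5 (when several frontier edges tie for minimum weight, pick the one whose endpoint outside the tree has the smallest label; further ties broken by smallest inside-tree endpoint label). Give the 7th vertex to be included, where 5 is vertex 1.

Prim's algorithm from 5:
Step 1: cheapest edge leaving the tree is 2-5 (2); add 2.
Step 2: cheapest edge leaving the tree is 1-2 (3); add 1.
Step 3: cheapest edge leaving the tree is 1-3 (2); add 3.
Step 4: cheapest edge leaving the tree is 3-4 (4); add 4.
Step 5: cheapest edge leaving the tree is 3-6 (4); add 6.
Step 6: cheapest edge leaving the tree is 6-8 (7); add 8.
Step 7: cheapest edge leaving the tree is 1-7 (8); add 7.
Vertex order: 5, 2, 1, 3, 4, 6, 8, 7. The 7th vertex is 8.

8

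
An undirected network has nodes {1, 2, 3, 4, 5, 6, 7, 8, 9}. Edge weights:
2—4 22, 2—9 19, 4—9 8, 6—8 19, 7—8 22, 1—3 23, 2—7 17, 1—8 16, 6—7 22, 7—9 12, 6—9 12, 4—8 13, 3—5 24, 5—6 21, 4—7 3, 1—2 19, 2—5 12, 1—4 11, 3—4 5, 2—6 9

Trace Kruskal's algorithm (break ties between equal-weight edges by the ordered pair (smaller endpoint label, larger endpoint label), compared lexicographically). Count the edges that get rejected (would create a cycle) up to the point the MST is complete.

Kruskal: consider edges lightest-first.
4—7 (3): add — endpoints in different components.
3—4 (5): add — endpoints in different components.
4—9 (8): add — endpoints in different components.
2—6 (9): add — endpoints in different components.
1—4 (11): add — endpoints in different components.
2—5 (12): add — endpoints in different components.
6—9 (12): add — endpoints in different components.
7—9 (12): skip — 7 and 9 already connected.
4—8 (13): add — endpoints in different components.
Edges rejected before the tree was complete: 1.

1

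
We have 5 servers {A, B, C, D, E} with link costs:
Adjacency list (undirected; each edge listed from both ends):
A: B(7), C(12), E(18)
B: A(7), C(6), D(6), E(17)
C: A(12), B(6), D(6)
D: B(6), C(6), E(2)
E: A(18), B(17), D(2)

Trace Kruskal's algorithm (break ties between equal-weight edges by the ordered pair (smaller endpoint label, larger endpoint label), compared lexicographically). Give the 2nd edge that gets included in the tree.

B-C

Kruskal's algorithm — process edges by increasing weight (ties by edge label):
D-E (2): add. Components now {A} {B} {C} {D,E}
B-C (6): add. Components now {A} {B,C} {D,E}
B-D (6): add. Components now {A} {B,C,D,E}
C-D (6): skip — C and D already connected.
A-B (7): add. Components now {A,B,C,D,E}
The 2nd edge added is B-C.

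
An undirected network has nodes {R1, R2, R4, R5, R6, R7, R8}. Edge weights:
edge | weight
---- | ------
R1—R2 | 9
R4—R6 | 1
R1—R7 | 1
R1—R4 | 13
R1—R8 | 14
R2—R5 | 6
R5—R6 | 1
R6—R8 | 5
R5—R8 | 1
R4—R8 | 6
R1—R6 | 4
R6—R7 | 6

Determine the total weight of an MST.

Kruskal's algorithm — process edges by increasing weight (ties by edge label):
R1—R7 (1): add. Components now {R6} {R1,R7} {R4} {R8} {R2} {R5}
R4—R6 (1): add. Components now {R4,R6} {R1,R7} {R8} {R2} {R5}
R5—R6 (1): add. Components now {R4,R5,R6} {R1,R7} {R8} {R2}
R5—R8 (1): add. Components now {R4,R5,R6,R8} {R1,R7} {R2}
R1—R6 (4): add. Components now {R1,R4,R5,R6,R7,R8} {R2}
R6—R8 (5): skip — R6 and R8 already connected.
R2—R5 (6): add. Components now {R1,R2,R4,R5,R6,R7,R8}
MST edges: R1—R7, R4—R6, R5—R6, R5—R8, R1—R6, R2—R5; total weight 1+1+1+1+4+6 = 14.

14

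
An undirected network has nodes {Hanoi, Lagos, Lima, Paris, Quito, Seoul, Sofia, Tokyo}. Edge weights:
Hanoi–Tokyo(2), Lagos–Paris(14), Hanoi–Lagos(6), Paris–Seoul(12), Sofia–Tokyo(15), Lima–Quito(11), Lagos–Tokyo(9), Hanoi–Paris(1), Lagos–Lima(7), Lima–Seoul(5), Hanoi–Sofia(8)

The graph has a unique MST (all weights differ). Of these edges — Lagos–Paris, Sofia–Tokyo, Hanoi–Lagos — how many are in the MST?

1

Kruskal's algorithm — process edges by increasing weight (ties by edge label):
Hanoi–Paris (1): add — endpoints in different components.
Hanoi–Tokyo (2): add — endpoints in different components.
Lima–Seoul (5): add — endpoints in different components.
Hanoi–Lagos (6): add — endpoints in different components.
Lagos–Lima (7): add — endpoints in different components.
Hanoi–Sofia (8): add — endpoints in different components.
Lagos–Tokyo (9): skip — Tokyo and Lagos already connected.
Lima–Quito (11): add — endpoints in different components.
MST edge set: {Hanoi–Paris, Hanoi–Tokyo, Lima–Seoul, Hanoi–Lagos, Lagos–Lima, Hanoi–Sofia, Lima–Quito}.
Of the listed edges, {Hanoi–Lagos} are in the MST → 1.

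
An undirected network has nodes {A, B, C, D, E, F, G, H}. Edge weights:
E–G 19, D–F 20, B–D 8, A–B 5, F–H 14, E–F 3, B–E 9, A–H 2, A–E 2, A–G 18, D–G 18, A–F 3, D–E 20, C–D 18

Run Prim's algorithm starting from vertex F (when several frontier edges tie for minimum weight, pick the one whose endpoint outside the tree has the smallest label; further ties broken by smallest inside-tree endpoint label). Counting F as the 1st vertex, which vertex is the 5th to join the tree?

Grow the tree from F using Prim:
Step 1: cheapest edge leaving the tree is A–F (3); add A.
Step 2: cheapest edge leaving the tree is A–E (2); add E.
Step 3: cheapest edge leaving the tree is A–H (2); add H.
Step 4: cheapest edge leaving the tree is A–B (5); add B.
Step 5: cheapest edge leaving the tree is B–D (8); add D.
Step 6: cheapest edge leaving the tree is C–D (18); add C.
Step 7: cheapest edge leaving the tree is A–G (18); add G.
Vertex order: F, A, E, H, B, D, C, G. The 5th vertex is B.

B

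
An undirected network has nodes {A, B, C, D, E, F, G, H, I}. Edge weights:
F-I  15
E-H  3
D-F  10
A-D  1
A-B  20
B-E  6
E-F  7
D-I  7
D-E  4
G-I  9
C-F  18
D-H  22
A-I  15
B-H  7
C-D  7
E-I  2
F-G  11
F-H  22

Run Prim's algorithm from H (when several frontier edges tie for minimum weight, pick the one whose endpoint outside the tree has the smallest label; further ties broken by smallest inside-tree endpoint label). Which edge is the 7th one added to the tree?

Prim's algorithm from H:
Step 1: cheapest edge leaving the tree is E-H (3); add E.
Step 2: cheapest edge leaving the tree is E-I (2); add I.
Step 3: cheapest edge leaving the tree is D-E (4); add D.
Step 4: cheapest edge leaving the tree is A-D (1); add A.
Step 5: cheapest edge leaving the tree is B-E (6); add B.
Step 6: cheapest edge leaving the tree is C-D (7); add C.
Step 7: cheapest edge leaving the tree is E-F (7); add F.
Step 8: cheapest edge leaving the tree is G-I (9); add G.
The 7th edge added is E-F.

E-F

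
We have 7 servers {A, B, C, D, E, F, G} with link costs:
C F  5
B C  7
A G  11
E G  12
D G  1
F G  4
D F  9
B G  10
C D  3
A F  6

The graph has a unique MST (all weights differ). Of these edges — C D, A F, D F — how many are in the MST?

2

Kruskal's algorithm — process edges by increasing weight (ties by edge label):
D G (1): add. Components now {A} {B} {C} {D,G} {E} {F}
C D (3): add. Components now {A} {B} {C,D,G} {E} {F}
F G (4): add. Components now {A} {B} {C,D,F,G} {E}
C F (5): skip — C and F already connected.
A F (6): add. Components now {A,C,D,F,G} {B} {E}
B C (7): add. Components now {A,B,C,D,F,G} {E}
D F (9): skip — D and F already connected.
B G (10): skip — B and G already connected.
A G (11): skip — A and G already connected.
E G (12): add. Components now {A,B,C,D,E,F,G}
MST edge set: {D G, C D, F G, A F, B C, E G}.
Of the listed edges, {C D, A F} are in the MST → 2.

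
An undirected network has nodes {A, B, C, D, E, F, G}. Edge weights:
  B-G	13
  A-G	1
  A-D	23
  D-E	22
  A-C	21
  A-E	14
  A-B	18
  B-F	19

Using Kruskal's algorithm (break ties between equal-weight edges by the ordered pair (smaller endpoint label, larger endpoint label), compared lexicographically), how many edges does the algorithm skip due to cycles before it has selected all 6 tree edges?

Sort edges by weight, then run Kruskal:
A-G (1): add — endpoints in different components.
B-G (13): add — endpoints in different components.
A-E (14): add — endpoints in different components.
A-B (18): skip — A and B already connected.
B-F (19): add — endpoints in different components.
A-C (21): add — endpoints in different components.
D-E (22): add — endpoints in different components.
Edges rejected before the tree was complete: 1.

1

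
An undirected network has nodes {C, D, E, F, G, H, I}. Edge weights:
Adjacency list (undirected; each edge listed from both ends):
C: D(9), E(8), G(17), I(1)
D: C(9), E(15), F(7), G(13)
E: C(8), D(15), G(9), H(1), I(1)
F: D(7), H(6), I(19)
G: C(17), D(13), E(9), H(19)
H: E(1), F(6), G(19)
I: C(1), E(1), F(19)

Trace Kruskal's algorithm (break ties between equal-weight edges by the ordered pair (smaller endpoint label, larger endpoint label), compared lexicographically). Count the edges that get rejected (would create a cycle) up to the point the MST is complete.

Kruskal's algorithm — process edges by increasing weight (ties by edge label):
C—I (1): add — endpoints in different components.
E—H (1): add — endpoints in different components.
E—I (1): add — endpoints in different components.
F—H (6): add — endpoints in different components.
D—F (7): add — endpoints in different components.
C—E (8): skip — C and E already connected.
C—D (9): skip — C and D already connected.
E—G (9): add — endpoints in different components.
Edges rejected before the tree was complete: 2.

2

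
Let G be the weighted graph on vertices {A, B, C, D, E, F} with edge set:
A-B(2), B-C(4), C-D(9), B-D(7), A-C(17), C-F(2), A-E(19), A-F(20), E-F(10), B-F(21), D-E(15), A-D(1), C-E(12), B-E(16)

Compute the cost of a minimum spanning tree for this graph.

Grow the tree from D using Prim:
Step 1: cheapest edge leaving the tree is A-D (1); add A.
Step 2: cheapest edge leaving the tree is A-B (2); add B.
Step 3: cheapest edge leaving the tree is B-C (4); add C.
Step 4: cheapest edge leaving the tree is C-F (2); add F.
Step 5: cheapest edge leaving the tree is E-F (10); add E.
MST edges: A-D, A-B, B-C, C-F, E-F; total weight 1+2+4+2+10 = 19.

19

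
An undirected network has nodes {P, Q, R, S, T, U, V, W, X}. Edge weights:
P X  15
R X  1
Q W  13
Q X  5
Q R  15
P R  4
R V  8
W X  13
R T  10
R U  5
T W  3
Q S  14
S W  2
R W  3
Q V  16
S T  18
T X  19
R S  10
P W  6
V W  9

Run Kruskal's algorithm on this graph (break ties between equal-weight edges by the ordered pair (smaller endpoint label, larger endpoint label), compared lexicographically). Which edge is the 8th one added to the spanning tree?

R-V

Kruskal: consider edges lightest-first.
R X (1): add — endpoints in different components.
S W (2): add — endpoints in different components.
R W (3): add — endpoints in different components.
T W (3): add — endpoints in different components.
P R (4): add — endpoints in different components.
Q X (5): add — endpoints in different components.
R U (5): add — endpoints in different components.
P W (6): skip — W and P already connected.
R V (8): add — endpoints in different components.
The 8th edge added is R V.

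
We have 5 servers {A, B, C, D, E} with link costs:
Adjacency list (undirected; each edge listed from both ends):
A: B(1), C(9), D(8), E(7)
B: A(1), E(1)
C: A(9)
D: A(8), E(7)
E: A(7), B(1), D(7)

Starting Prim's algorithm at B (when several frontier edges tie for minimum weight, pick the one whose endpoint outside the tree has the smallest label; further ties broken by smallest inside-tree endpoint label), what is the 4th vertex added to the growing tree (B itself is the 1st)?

D

Grow the tree from B using Prim:
Step 1: frontier [A B 1, B E 1] → take A B (1); add A.
Step 2: frontier [A E 7, A D 8, A C 9, B E 1] → take B E (1); add E.
Step 3: frontier [A D 8, A C 9, D E 7] → take D E (7); add D.
Step 4: frontier [A C 9] → take A C (9); add C.
Vertex order: B, A, E, D, C. The 4th vertex is D.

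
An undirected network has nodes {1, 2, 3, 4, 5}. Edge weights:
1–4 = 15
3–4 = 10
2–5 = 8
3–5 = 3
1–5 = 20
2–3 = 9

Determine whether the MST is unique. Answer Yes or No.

Sort edges by weight, then run Kruskal:
3–5 (3): add. Components now {1} {2} {3,5} {4}
2–5 (8): add. Components now {1} {2,3,5} {4}
2–3 (9): skip — 2 and 3 already connected.
3–4 (10): add. Components now {1} {2,3,4,5}
1–4 (15): add. Components now {1,2,3,4,5}
Every non-tree edge has weight strictly greater than the heaviest edge on the tree path between its endpoints, so the MST is unique.

Yes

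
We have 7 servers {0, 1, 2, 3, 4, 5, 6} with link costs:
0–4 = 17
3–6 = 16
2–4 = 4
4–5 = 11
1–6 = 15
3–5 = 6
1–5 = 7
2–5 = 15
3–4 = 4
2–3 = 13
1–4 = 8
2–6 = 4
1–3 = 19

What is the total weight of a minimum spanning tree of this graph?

Kruskal: consider edges lightest-first.
2–4 (4): add. Components now {0} {1} {2,4} {3} {5} {6}
2–6 (4): add. Components now {0} {1} {2,4,6} {3} {5}
3–4 (4): add. Components now {0} {1} {2,3,4,6} {5}
3–5 (6): add. Components now {0} {1} {2,3,4,5,6}
1–5 (7): add. Components now {0} {1,2,3,4,5,6}
1–4 (8): skip — 1 and 4 already connected.
4–5 (11): skip — 4 and 5 already connected.
2–3 (13): skip — 2 and 3 already connected.
1–6 (15): skip — 1 and 6 already connected.
2–5 (15): skip — 2 and 5 already connected.
3–6 (16): skip — 3 and 6 already connected.
0–4 (17): add. Components now {0,1,2,3,4,5,6}
MST edges: 2–4, 2–6, 3–4, 3–5, 1–5, 0–4; total weight 4+4+4+6+7+17 = 42.

42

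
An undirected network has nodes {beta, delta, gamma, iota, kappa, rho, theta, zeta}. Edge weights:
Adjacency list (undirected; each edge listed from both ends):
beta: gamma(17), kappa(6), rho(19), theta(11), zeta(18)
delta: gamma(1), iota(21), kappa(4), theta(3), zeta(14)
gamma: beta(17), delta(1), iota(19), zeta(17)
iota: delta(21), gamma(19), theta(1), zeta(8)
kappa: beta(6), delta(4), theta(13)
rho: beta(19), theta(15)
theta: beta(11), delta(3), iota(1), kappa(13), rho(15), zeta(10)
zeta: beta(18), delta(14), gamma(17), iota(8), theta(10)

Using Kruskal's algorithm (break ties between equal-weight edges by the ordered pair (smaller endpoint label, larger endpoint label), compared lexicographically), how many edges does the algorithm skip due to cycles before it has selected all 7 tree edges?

4

Kruskal: consider edges lightest-first.
delta gamma (1): add — endpoints in different components.
iota theta (1): add — endpoints in different components.
delta theta (3): add — endpoints in different components.
delta kappa (4): add — endpoints in different components.
beta kappa (6): add — endpoints in different components.
iota zeta (8): add — endpoints in different components.
theta zeta (10): skip — zeta and theta already connected.
beta theta (11): skip — beta and theta already connected.
kappa theta (13): skip — kappa and theta already connected.
delta zeta (14): skip — delta and zeta already connected.
rho theta (15): add — endpoints in different components.
Edges rejected before the tree was complete: 4.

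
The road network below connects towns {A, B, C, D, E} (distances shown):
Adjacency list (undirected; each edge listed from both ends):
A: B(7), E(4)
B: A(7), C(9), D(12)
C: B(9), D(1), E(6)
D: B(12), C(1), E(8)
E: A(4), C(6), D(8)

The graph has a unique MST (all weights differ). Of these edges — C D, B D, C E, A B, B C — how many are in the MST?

Sort edges by weight, then run Kruskal:
C D (1): add — endpoints in different components.
A E (4): add — endpoints in different components.
C E (6): add — endpoints in different components.
A B (7): add — endpoints in different components.
MST edge set: {C D, A E, C E, A B}.
Of the listed edges, {C D, C E, A B} are in the MST → 3.

3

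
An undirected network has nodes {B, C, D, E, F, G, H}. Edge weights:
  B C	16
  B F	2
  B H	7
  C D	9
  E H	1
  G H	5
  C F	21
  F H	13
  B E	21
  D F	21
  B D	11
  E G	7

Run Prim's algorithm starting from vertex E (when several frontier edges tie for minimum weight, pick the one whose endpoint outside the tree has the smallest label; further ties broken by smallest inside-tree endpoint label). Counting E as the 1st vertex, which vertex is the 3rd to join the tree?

G

Prim's algorithm from E:
Step 1: cheapest edge leaving the tree is E H (1); add H.
Step 2: cheapest edge leaving the tree is G H (5); add G.
Step 3: cheapest edge leaving the tree is B H (7); add B.
Step 4: cheapest edge leaving the tree is B F (2); add F.
Step 5: cheapest edge leaving the tree is B D (11); add D.
Step 6: cheapest edge leaving the tree is C D (9); add C.
Vertex order: E, H, G, B, F, D, C. The 3rd vertex is G.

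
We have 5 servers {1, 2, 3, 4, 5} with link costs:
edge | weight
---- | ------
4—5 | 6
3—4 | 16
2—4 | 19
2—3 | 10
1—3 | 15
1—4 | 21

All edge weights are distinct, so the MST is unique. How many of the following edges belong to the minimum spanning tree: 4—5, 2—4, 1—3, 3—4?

3

Kruskal's algorithm — process edges by increasing weight (ties by edge label):
4—5 (6): add — endpoints in different components.
2—3 (10): add — endpoints in different components.
1—3 (15): add — endpoints in different components.
3—4 (16): add — endpoints in different components.
MST edge set: {4—5, 2—3, 1—3, 3—4}.
Of the listed edges, {4—5, 1—3, 3—4} are in the MST → 3.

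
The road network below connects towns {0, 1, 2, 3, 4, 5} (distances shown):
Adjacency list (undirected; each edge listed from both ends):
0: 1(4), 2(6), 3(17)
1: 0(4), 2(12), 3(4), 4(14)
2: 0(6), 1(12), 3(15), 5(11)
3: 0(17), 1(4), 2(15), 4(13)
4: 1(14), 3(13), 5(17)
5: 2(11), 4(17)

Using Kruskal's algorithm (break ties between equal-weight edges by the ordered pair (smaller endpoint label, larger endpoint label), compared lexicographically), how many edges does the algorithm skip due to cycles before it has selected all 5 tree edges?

1

Sort edges by weight, then run Kruskal:
0—1 (4): add. Components now {0,1} {2} {3} {4} {5}
1—3 (4): add. Components now {0,1,3} {2} {4} {5}
0—2 (6): add. Components now {0,1,2,3} {4} {5}
2—5 (11): add. Components now {0,1,2,3,5} {4}
1—2 (12): skip — 1 and 2 already connected.
3—4 (13): add. Components now {0,1,2,3,4,5}
Edges rejected before the tree was complete: 1.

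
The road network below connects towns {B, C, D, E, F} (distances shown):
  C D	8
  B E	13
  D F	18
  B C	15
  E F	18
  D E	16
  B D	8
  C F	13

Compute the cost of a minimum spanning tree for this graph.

42

Sort edges by weight, then run Kruskal:
B D (8): add. Components now {B,D} {C} {E} {F}
C D (8): add. Components now {B,C,D} {E} {F}
B E (13): add. Components now {B,C,D,E} {F}
C F (13): add. Components now {B,C,D,E,F}
MST edges: B D, C D, B E, C F; total weight 8+8+13+13 = 42.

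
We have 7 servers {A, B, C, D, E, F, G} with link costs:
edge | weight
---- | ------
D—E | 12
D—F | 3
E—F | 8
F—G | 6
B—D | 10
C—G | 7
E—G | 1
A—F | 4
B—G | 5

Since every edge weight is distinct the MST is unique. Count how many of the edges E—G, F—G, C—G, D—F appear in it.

Kruskal: consider edges lightest-first.
E—G (1): add. Components now {A} {B} {C} {D} {E,G} {F}
D—F (3): add. Components now {A} {B} {C} {D,F} {E,G}
A—F (4): add. Components now {A,D,F} {B} {C} {E,G}
B—G (5): add. Components now {A,D,F} {B,E,G} {C}
F—G (6): add. Components now {A,B,D,E,F,G} {C}
C—G (7): add. Components now {A,B,C,D,E,F,G}
MST edge set: {E—G, D—F, A—F, B—G, F—G, C—G}.
Of the listed edges, {E—G, F—G, C—G, D—F} are in the MST → 4.

4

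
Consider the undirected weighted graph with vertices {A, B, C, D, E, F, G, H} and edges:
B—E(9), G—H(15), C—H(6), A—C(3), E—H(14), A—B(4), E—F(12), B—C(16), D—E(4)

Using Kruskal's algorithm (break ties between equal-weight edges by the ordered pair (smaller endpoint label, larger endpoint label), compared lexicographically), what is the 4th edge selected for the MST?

C-H

Kruskal: consider edges lightest-first.
A—C (3): add — endpoints in different components.
A—B (4): add — endpoints in different components.
D—E (4): add — endpoints in different components.
C—H (6): add — endpoints in different components.
B—E (9): add — endpoints in different components.
E—F (12): add — endpoints in different components.
E—H (14): skip — E and H already connected.
G—H (15): add — endpoints in different components.
The 4th edge added is C—H.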